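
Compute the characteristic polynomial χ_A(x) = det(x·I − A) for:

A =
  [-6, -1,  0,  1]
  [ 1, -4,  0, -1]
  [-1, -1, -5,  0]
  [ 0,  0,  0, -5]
x^4 + 20*x^3 + 150*x^2 + 500*x + 625

Expanding det(x·I − A) (e.g. by cofactor expansion or by noting that A is similar to its Jordan form J, which has the same characteristic polynomial as A) gives
  χ_A(x) = x^4 + 20*x^3 + 150*x^2 + 500*x + 625
which factors as (x + 5)^4. The eigenvalues (with algebraic multiplicities) are λ = -5 with multiplicity 4.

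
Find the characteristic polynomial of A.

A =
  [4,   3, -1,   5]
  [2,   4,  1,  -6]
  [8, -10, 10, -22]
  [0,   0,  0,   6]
x^4 - 24*x^3 + 216*x^2 - 864*x + 1296

Expanding det(x·I − A) (e.g. by cofactor expansion or by noting that A is similar to its Jordan form J, which has the same characteristic polynomial as A) gives
  χ_A(x) = x^4 - 24*x^3 + 216*x^2 - 864*x + 1296
which factors as (x - 6)^4. The eigenvalues (with algebraic multiplicities) are λ = 6 with multiplicity 4.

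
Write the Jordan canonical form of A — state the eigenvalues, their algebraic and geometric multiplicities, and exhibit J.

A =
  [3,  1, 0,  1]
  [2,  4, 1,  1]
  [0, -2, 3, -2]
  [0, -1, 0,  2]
J_3(3) ⊕ J_1(3)

The characteristic polynomial is
  det(x·I − A) = x^4 - 12*x^3 + 54*x^2 - 108*x + 81 = (x - 3)^4

Eigenvalues and multiplicities (the geometric multiplicity of λ is n − rank(A − λI), which equals the number of Jordan blocks for λ):
  λ = 3: algebraic multiplicity = 4, geometric multiplicity = 2

Determining the block sizes for each eigenvalue:
  λ = 3: with am = 4 and gm = 2, the partition is not yet determined (e.g. several partitions of 4 into 2 parts exist). Let N = A − (3)·I. Computing rank(N^1) = 2, rank(N^2) = 1, rank(N^3) = 0; the number of blocks of size ≥ j is rank(N^{j−1}) − rank(N^j), giving [2, 1, 1]. So we have 1 block(s) of size 3, 1 block(s) of size 1 → block sizes [3, 1]

Assembling the blocks gives a Jordan form
J =
  [3, 1, 0, 0]
  [0, 3, 1, 0]
  [0, 0, 3, 0]
  [0, 0, 0, 3]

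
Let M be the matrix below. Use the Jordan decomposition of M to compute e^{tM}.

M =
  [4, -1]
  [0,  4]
e^{tM} =
  [exp(4*t), -t*exp(4*t)]
  [0, exp(4*t)]

Strategy: write M = P · J · P⁻¹ where J is a Jordan canonical form, so e^{tM} = P · e^{tJ} · P⁻¹, and e^{tJ} can be computed block-by-block.

M has Jordan form
J =
  [4, 1]
  [0, 4]
(up to reordering of blocks).

Per-block formulas:
  For a 2×2 Jordan block J_2(4): exp(t · J_2(4)) = e^(4t)·(I + t·N), where N is the 2×2 nilpotent shift.

After assembling e^{tJ} and conjugating by P, we get:

e^{tM} =
  [exp(4*t), -t*exp(4*t)]
  [0, exp(4*t)]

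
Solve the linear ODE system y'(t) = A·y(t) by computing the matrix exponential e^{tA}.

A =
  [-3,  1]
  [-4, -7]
e^{tA} =
  [2*t*exp(-5*t) + exp(-5*t), t*exp(-5*t)]
  [-4*t*exp(-5*t), -2*t*exp(-5*t) + exp(-5*t)]

Strategy: write A = P · J · P⁻¹ where J is a Jordan canonical form, so e^{tA} = P · e^{tJ} · P⁻¹, and e^{tJ} can be computed block-by-block.

A has Jordan form
J =
  [-5,  1]
  [ 0, -5]
(up to reordering of blocks).

Per-block formulas:
  For a 2×2 Jordan block J_2(-5): exp(t · J_2(-5)) = e^(-5t)·(I + t·N), where N is the 2×2 nilpotent shift.

After assembling e^{tJ} and conjugating by P, we get:

e^{tA} =
  [2*t*exp(-5*t) + exp(-5*t), t*exp(-5*t)]
  [-4*t*exp(-5*t), -2*t*exp(-5*t) + exp(-5*t)]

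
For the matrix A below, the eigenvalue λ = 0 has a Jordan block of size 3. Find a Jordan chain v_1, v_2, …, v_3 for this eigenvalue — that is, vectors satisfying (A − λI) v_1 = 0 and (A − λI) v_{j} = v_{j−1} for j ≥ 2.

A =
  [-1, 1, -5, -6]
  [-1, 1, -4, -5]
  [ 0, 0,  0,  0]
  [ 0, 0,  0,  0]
A Jordan chain for λ = 0 of length 3:
v_1 = (1, 1, 0, 0)ᵀ
v_2 = (-5, -4, 0, 0)ᵀ
v_3 = (0, 0, 1, 0)ᵀ

Let N = A − (0)·I. We want v_3 with N^3 v_3 = 0 but N^2 v_3 ≠ 0; then v_{j-1} := N · v_j for j = 3, …, 2.

Pick v_3 = (0, 0, 1, 0)ᵀ.
Then v_2 = N · v_3 = (-5, -4, 0, 0)ᵀ.
Then v_1 = N · v_2 = (1, 1, 0, 0)ᵀ.

Sanity check: (A − (0)·I) v_1 = (0, 0, 0, 0)ᵀ = 0. ✓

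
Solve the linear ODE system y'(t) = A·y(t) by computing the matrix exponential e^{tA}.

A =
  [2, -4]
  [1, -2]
e^{tA} =
  [2*t + 1, -4*t]
  [t, 1 - 2*t]

Strategy: write A = P · J · P⁻¹ where J is a Jordan canonical form, so e^{tA} = P · e^{tJ} · P⁻¹, and e^{tJ} can be computed block-by-block.

A has Jordan form
J =
  [0, 1]
  [0, 0]
(up to reordering of blocks).

Per-block formulas:
  For a 2×2 Jordan block J_2(0): exp(t · J_2(0)) = e^(0t)·(I + t·N), where N is the 2×2 nilpotent shift.

After assembling e^{tJ} and conjugating by P, we get:

e^{tA} =
  [2*t + 1, -4*t]
  [t, 1 - 2*t]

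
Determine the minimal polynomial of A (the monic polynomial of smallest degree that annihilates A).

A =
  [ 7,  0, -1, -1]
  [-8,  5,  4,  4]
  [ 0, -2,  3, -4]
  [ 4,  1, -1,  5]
x^3 - 15*x^2 + 75*x - 125

The characteristic polynomial is χ_A(x) = (x - 5)^4, so the eigenvalues are known. The minimal polynomial is
  m_A(x) = Π_λ (x − λ)^{k_λ}
where k_λ is the size of the *largest* Jordan block for λ (equivalently, the smallest k with (A − λI)^k v = 0 for every generalised eigenvector v of λ).

  λ = 5: largest Jordan block has size 3, contributing (x − 5)^3

So m_A(x) = (x - 5)^3 = x^3 - 15*x^2 + 75*x - 125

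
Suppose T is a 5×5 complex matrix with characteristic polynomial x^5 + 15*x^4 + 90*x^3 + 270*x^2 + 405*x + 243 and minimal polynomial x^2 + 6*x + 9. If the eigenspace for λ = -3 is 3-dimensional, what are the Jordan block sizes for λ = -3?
Block sizes for λ = -3: [2, 2, 1]

Step 1 — from the characteristic polynomial, algebraic multiplicity of λ = -3 is 5. From dim ker(T − (-3)·I) = 3, there are exactly 3 Jordan blocks for λ = -3.
Step 2 — from the minimal polynomial, the factor (x + 3)^2 tells us the largest block for λ = -3 has size 2.
Step 3 — with total size 5, 3 blocks, and largest block 2, the block sizes (in nonincreasing order) are [2, 2, 1].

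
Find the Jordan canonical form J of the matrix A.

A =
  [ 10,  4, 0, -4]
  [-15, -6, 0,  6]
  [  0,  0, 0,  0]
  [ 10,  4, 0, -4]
J_2(0) ⊕ J_1(0) ⊕ J_1(0)

The characteristic polynomial is
  det(x·I − A) = x^4

Eigenvalues and multiplicities (the geometric multiplicity of λ is n − rank(A − λI), which equals the number of Jordan blocks for λ):
  λ = 0: algebraic multiplicity = 4, geometric multiplicity = 3

Determining the block sizes for each eigenvalue:
  λ = 0: 3 blocks summing to 4 forces exactly one block of size 2 and the rest size 1 → block sizes [2, 1, 1]

Assembling the blocks gives a Jordan form
J =
  [0, 1, 0, 0]
  [0, 0, 0, 0]
  [0, 0, 0, 0]
  [0, 0, 0, 0]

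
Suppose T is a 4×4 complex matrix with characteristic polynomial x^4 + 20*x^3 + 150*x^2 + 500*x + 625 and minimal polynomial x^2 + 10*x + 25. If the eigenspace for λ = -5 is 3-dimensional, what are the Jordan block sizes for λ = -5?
Block sizes for λ = -5: [2, 1, 1]

Step 1 — from the characteristic polynomial, algebraic multiplicity of λ = -5 is 4. From dim ker(T − (-5)·I) = 3, there are exactly 3 Jordan blocks for λ = -5.
Step 2 — from the minimal polynomial, the factor (x + 5)^2 tells us the largest block for λ = -5 has size 2.
Step 3 — with total size 4, 3 blocks, and largest block 2, the block sizes (in nonincreasing order) are [2, 1, 1].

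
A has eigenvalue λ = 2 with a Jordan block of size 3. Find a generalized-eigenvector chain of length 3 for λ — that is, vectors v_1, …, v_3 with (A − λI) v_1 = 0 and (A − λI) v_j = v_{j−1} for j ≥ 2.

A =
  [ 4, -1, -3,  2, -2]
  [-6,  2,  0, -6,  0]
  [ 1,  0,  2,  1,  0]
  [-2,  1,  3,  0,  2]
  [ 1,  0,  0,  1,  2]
A Jordan chain for λ = 2 of length 3:
v_1 = (1, 0, 0, -1, 0)ᵀ
v_2 = (2, -6, 1, -2, 1)ᵀ
v_3 = (1, 0, 0, 0, 0)ᵀ

Let N = A − (2)·I. We want v_3 with N^3 v_3 = 0 but N^2 v_3 ≠ 0; then v_{j-1} := N · v_j for j = 3, …, 2.

Pick v_3 = (1, 0, 0, 0, 0)ᵀ.
Then v_2 = N · v_3 = (2, -6, 1, -2, 1)ᵀ.
Then v_1 = N · v_2 = (1, 0, 0, -1, 0)ᵀ.

Sanity check: (A − (2)·I) v_1 = (0, 0, 0, 0, 0)ᵀ = 0. ✓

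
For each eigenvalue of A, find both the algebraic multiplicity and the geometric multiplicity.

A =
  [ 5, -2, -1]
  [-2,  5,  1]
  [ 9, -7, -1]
λ = 3: alg = 3, geom = 1

Step 1 — factor the characteristic polynomial to read off the algebraic multiplicities:
  χ_A(x) = (x - 3)^3

Step 2 — compute geometric multiplicities via the rank-nullity identity g(λ) = n − rank(A − λI):
  rank(A − (3)·I) = 2, so dim ker(A − (3)·I) = n − 2 = 1

Summary:
  λ = 3: algebraic multiplicity = 3, geometric multiplicity = 1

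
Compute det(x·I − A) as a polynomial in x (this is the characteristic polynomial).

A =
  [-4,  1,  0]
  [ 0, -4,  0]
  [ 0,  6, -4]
x^3 + 12*x^2 + 48*x + 64

Expanding det(x·I − A) (e.g. by cofactor expansion or by noting that A is similar to its Jordan form J, which has the same characteristic polynomial as A) gives
  χ_A(x) = x^3 + 12*x^2 + 48*x + 64
which factors as (x + 4)^3. The eigenvalues (with algebraic multiplicities) are λ = -4 with multiplicity 3.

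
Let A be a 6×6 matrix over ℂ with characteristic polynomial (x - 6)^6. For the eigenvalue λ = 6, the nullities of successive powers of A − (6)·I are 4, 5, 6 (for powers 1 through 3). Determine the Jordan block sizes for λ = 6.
Block sizes for λ = 6: [3, 1, 1, 1]

From the dimensions of kernels of powers, the number of Jordan blocks of size at least j is d_j − d_{j−1} where d_j = dim ker(N^j) (with d_0 = 0). Computing the differences gives [4, 1, 1].
The number of blocks of size exactly k is (#blocks of size ≥ k) − (#blocks of size ≥ k + 1), so the partition is: 3 block(s) of size 1, 1 block(s) of size 3.
In nonincreasing order the block sizes are [3, 1, 1, 1].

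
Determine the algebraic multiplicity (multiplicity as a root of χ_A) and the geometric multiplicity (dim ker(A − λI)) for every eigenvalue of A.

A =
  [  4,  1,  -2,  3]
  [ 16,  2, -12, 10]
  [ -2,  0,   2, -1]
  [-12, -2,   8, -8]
λ = 0: alg = 4, geom = 2

Step 1 — factor the characteristic polynomial to read off the algebraic multiplicities:
  χ_A(x) = x^4

Step 2 — compute geometric multiplicities via the rank-nullity identity g(λ) = n − rank(A − λI):
  rank(A − (0)·I) = 2, so dim ker(A − (0)·I) = n − 2 = 2

Summary:
  λ = 0: algebraic multiplicity = 4, geometric multiplicity = 2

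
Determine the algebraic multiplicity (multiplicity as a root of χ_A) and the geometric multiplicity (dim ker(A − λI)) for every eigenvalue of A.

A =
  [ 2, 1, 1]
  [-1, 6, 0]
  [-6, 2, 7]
λ = 5: alg = 3, geom = 1

Step 1 — factor the characteristic polynomial to read off the algebraic multiplicities:
  χ_A(x) = (x - 5)^3

Step 2 — compute geometric multiplicities via the rank-nullity identity g(λ) = n − rank(A − λI):
  rank(A − (5)·I) = 2, so dim ker(A − (5)·I) = n − 2 = 1

Summary:
  λ = 5: algebraic multiplicity = 3, geometric multiplicity = 1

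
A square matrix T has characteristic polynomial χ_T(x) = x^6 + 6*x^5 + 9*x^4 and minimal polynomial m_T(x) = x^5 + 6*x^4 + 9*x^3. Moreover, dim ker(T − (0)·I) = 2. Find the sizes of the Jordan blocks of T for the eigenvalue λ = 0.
Block sizes for λ = 0: [3, 1]

Step 1 — from the characteristic polynomial, algebraic multiplicity of λ = 0 is 4. From dim ker(T − (0)·I) = 2, there are exactly 2 Jordan blocks for λ = 0.
Step 2 — from the minimal polynomial, the factor (x − 0)^3 tells us the largest block for λ = 0 has size 3.
Step 3 — with total size 4, 2 blocks, and largest block 3, the block sizes (in nonincreasing order) are [3, 1].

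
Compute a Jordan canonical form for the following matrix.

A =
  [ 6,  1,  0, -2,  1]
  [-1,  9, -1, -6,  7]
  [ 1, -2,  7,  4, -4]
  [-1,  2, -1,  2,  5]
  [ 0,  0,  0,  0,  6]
J_3(6) ⊕ J_2(6)

The characteristic polynomial is
  det(x·I − A) = x^5 - 30*x^4 + 360*x^3 - 2160*x^2 + 6480*x - 7776 = (x - 6)^5

Eigenvalues and multiplicities (the geometric multiplicity of λ is n − rank(A − λI), which equals the number of Jordan blocks for λ):
  λ = 6: algebraic multiplicity = 5, geometric multiplicity = 2

Determining the block sizes for each eigenvalue:
  λ = 6: with am = 5 and gm = 2, the partition is not yet determined (e.g. several partitions of 5 into 2 parts exist). Let N = A − (6)·I. Computing rank(N^1) = 3, rank(N^2) = 1, rank(N^3) = 0; the number of blocks of size ≥ j is rank(N^{j−1}) − rank(N^j), giving [2, 2, 1]. So we have 1 block(s) of size 3, 1 block(s) of size 2 → block sizes [3, 2]

Assembling the blocks gives a Jordan form
J =
  [6, 1, 0, 0, 0]
  [0, 6, 1, 0, 0]
  [0, 0, 6, 0, 0]
  [0, 0, 0, 6, 1]
  [0, 0, 0, 0, 6]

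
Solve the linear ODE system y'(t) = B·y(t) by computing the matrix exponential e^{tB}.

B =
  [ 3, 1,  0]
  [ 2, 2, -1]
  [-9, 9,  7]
e^{tB} =
  [3*t^2*exp(4*t)/2 - t*exp(4*t) + exp(4*t), -3*t^2*exp(4*t)/2 + t*exp(4*t), -t^2*exp(4*t)/2]
  [3*t^2*exp(4*t)/2 + 2*t*exp(4*t), -3*t^2*exp(4*t)/2 - 2*t*exp(4*t) + exp(4*t), -t^2*exp(4*t)/2 - t*exp(4*t)]
  [-9*t*exp(4*t), 9*t*exp(4*t), 3*t*exp(4*t) + exp(4*t)]

Strategy: write B = P · J · P⁻¹ where J is a Jordan canonical form, so e^{tB} = P · e^{tJ} · P⁻¹, and e^{tJ} can be computed block-by-block.

B has Jordan form
J =
  [4, 1, 0]
  [0, 4, 1]
  [0, 0, 4]
(up to reordering of blocks).

Per-block formulas:
  For a 3×3 Jordan block J_3(4): exp(t · J_3(4)) = e^(4t)·(I + t·N + (t^2/2)·N^2), where N is the 3×3 nilpotent shift.

After assembling e^{tJ} and conjugating by P, we get:

e^{tB} =
  [3*t^2*exp(4*t)/2 - t*exp(4*t) + exp(4*t), -3*t^2*exp(4*t)/2 + t*exp(4*t), -t^2*exp(4*t)/2]
  [3*t^2*exp(4*t)/2 + 2*t*exp(4*t), -3*t^2*exp(4*t)/2 - 2*t*exp(4*t) + exp(4*t), -t^2*exp(4*t)/2 - t*exp(4*t)]
  [-9*t*exp(4*t), 9*t*exp(4*t), 3*t*exp(4*t) + exp(4*t)]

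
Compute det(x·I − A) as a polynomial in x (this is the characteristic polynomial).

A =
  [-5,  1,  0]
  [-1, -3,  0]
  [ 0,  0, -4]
x^3 + 12*x^2 + 48*x + 64

Expanding det(x·I − A) (e.g. by cofactor expansion or by noting that A is similar to its Jordan form J, which has the same characteristic polynomial as A) gives
  χ_A(x) = x^3 + 12*x^2 + 48*x + 64
which factors as (x + 4)^3. The eigenvalues (with algebraic multiplicities) are λ = -4 with multiplicity 3.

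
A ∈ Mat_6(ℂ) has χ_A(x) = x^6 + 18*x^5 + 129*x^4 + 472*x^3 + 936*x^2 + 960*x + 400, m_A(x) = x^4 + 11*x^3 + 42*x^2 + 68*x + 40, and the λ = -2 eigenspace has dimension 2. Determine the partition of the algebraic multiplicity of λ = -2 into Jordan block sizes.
Block sizes for λ = -2: [3, 1]

Step 1 — from the characteristic polynomial, algebraic multiplicity of λ = -2 is 4. From dim ker(A − (-2)·I) = 2, there are exactly 2 Jordan blocks for λ = -2.
Step 2 — from the minimal polynomial, the factor (x + 2)^3 tells us the largest block for λ = -2 has size 3.
Step 3 — with total size 4, 2 blocks, and largest block 3, the block sizes (in nonincreasing order) are [3, 1].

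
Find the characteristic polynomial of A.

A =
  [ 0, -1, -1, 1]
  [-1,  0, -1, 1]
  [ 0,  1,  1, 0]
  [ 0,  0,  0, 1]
x^4 - 2*x^3 + x^2

Expanding det(x·I − A) (e.g. by cofactor expansion or by noting that A is similar to its Jordan form J, which has the same characteristic polynomial as A) gives
  χ_A(x) = x^4 - 2*x^3 + x^2
which factors as x^2*(x - 1)^2. The eigenvalues (with algebraic multiplicities) are λ = 0 with multiplicity 2, λ = 1 with multiplicity 2.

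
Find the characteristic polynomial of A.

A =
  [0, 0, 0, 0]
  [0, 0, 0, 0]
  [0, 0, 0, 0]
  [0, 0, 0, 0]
x^4

Expanding det(x·I − A) (e.g. by cofactor expansion or by noting that A is similar to its Jordan form J, which has the same characteristic polynomial as A) gives
  χ_A(x) = x^4
which factors as x^4. The eigenvalues (with algebraic multiplicities) are λ = 0 with multiplicity 4.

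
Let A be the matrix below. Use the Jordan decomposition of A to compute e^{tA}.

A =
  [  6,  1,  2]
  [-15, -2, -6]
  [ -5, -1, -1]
e^{tA} =
  [5*t*exp(t) + exp(t), t*exp(t), 2*t*exp(t)]
  [-15*t*exp(t), -3*t*exp(t) + exp(t), -6*t*exp(t)]
  [-5*t*exp(t), -t*exp(t), -2*t*exp(t) + exp(t)]

Strategy: write A = P · J · P⁻¹ where J is a Jordan canonical form, so e^{tA} = P · e^{tJ} · P⁻¹, and e^{tJ} can be computed block-by-block.

A has Jordan form
J =
  [1, 1, 0]
  [0, 1, 0]
  [0, 0, 1]
(up to reordering of blocks).

Per-block formulas:
  For a 2×2 Jordan block J_2(1): exp(t · J_2(1)) = e^(1t)·(I + t·N), where N is the 2×2 nilpotent shift.
  For a 1×1 block at λ = 1: exp(t · [1]) = [e^(1t)].

After assembling e^{tJ} and conjugating by P, we get:

e^{tA} =
  [5*t*exp(t) + exp(t), t*exp(t), 2*t*exp(t)]
  [-15*t*exp(t), -3*t*exp(t) + exp(t), -6*t*exp(t)]
  [-5*t*exp(t), -t*exp(t), -2*t*exp(t) + exp(t)]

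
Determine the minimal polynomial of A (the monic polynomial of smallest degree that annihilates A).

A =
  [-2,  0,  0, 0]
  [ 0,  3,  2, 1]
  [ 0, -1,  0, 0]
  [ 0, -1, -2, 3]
x^4 - 4*x^3 + 16*x - 16

The characteristic polynomial is χ_A(x) = (x - 2)^3*(x + 2), so the eigenvalues are known. The minimal polynomial is
  m_A(x) = Π_λ (x − λ)^{k_λ}
where k_λ is the size of the *largest* Jordan block for λ (equivalently, the smallest k with (A − λI)^k v = 0 for every generalised eigenvector v of λ).

  λ = -2: largest Jordan block has size 1, contributing (x + 2)
  λ = 2: largest Jordan block has size 3, contributing (x − 2)^3

So m_A(x) = (x - 2)^3*(x + 2) = x^4 - 4*x^3 + 16*x - 16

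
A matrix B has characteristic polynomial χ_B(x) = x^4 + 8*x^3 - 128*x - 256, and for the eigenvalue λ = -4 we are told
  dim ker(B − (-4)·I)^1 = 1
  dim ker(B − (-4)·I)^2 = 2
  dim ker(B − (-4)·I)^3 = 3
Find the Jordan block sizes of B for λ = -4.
Block sizes for λ = -4: [3]

From the dimensions of kernels of powers, the number of Jordan blocks of size at least j is d_j − d_{j−1} where d_j = dim ker(N^j) (with d_0 = 0). Computing the differences gives [1, 1, 1].
The number of blocks of size exactly k is (#blocks of size ≥ k) − (#blocks of size ≥ k + 1), so the partition is: 1 block(s) of size 3.
In nonincreasing order the block sizes are [3].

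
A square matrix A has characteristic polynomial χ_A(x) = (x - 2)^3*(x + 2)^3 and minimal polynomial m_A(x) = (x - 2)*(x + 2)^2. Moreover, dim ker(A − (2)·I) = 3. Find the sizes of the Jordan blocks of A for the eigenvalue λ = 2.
Block sizes for λ = 2: [1, 1, 1]

Step 1 — from the characteristic polynomial, algebraic multiplicity of λ = 2 is 3. From dim ker(A − (2)·I) = 3, there are exactly 3 Jordan blocks for λ = 2.
Step 2 — from the minimal polynomial, the factor (x − 2) tells us the largest block for λ = 2 has size 1.
Step 3 — with total size 3, 3 blocks, and largest block 1, the block sizes (in nonincreasing order) are [1, 1, 1].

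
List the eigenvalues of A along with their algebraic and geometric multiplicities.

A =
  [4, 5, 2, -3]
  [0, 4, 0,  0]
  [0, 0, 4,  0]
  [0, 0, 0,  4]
λ = 4: alg = 4, geom = 3

Step 1 — factor the characteristic polynomial to read off the algebraic multiplicities:
  χ_A(x) = (x - 4)^4

Step 2 — compute geometric multiplicities via the rank-nullity identity g(λ) = n − rank(A − λI):
  rank(A − (4)·I) = 1, so dim ker(A − (4)·I) = n − 1 = 3

Summary:
  λ = 4: algebraic multiplicity = 4, geometric multiplicity = 3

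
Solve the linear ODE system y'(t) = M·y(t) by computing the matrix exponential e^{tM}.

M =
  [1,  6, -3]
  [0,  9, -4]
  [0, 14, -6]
e^{tM} =
  [exp(t), 6*exp(2*t) - 6*exp(t), -3*exp(2*t) + 3*exp(t)]
  [0, 8*exp(2*t) - 7*exp(t), -4*exp(2*t) + 4*exp(t)]
  [0, 14*exp(2*t) - 14*exp(t), -7*exp(2*t) + 8*exp(t)]

Strategy: write M = P · J · P⁻¹ where J is a Jordan canonical form, so e^{tM} = P · e^{tJ} · P⁻¹, and e^{tJ} can be computed block-by-block.

M has Jordan form
J =
  [1, 0, 0]
  [0, 1, 0]
  [0, 0, 2]
(up to reordering of blocks).

Per-block formulas:
  For a 1×1 block at λ = 1: exp(t · [1]) = [e^(1t)].
  For a 1×1 block at λ = 2: exp(t · [2]) = [e^(2t)].

After assembling e^{tJ} and conjugating by P, we get:

e^{tM} =
  [exp(t), 6*exp(2*t) - 6*exp(t), -3*exp(2*t) + 3*exp(t)]
  [0, 8*exp(2*t) - 7*exp(t), -4*exp(2*t) + 4*exp(t)]
  [0, 14*exp(2*t) - 14*exp(t), -7*exp(2*t) + 8*exp(t)]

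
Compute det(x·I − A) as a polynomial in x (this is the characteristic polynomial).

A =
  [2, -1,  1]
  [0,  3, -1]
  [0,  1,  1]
x^3 - 6*x^2 + 12*x - 8

Expanding det(x·I − A) (e.g. by cofactor expansion or by noting that A is similar to its Jordan form J, which has the same characteristic polynomial as A) gives
  χ_A(x) = x^3 - 6*x^2 + 12*x - 8
which factors as (x - 2)^3. The eigenvalues (with algebraic multiplicities) are λ = 2 with multiplicity 3.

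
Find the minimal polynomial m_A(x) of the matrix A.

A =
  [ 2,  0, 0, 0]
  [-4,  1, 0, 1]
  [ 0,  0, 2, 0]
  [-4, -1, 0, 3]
x^2 - 4*x + 4

The characteristic polynomial is χ_A(x) = (x - 2)^4, so the eigenvalues are known. The minimal polynomial is
  m_A(x) = Π_λ (x − λ)^{k_λ}
where k_λ is the size of the *largest* Jordan block for λ (equivalently, the smallest k with (A − λI)^k v = 0 for every generalised eigenvector v of λ).

  λ = 2: largest Jordan block has size 2, contributing (x − 2)^2

So m_A(x) = (x - 2)^2 = x^2 - 4*x + 4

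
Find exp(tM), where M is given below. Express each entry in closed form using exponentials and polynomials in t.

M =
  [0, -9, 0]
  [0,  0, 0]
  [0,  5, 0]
e^{tM} =
  [1, -9*t, 0]
  [0, 1, 0]
  [0, 5*t, 1]

Strategy: write M = P · J · P⁻¹ where J is a Jordan canonical form, so e^{tM} = P · e^{tJ} · P⁻¹, and e^{tJ} can be computed block-by-block.

M has Jordan form
J =
  [0, 1, 0]
  [0, 0, 0]
  [0, 0, 0]
(up to reordering of blocks).

Per-block formulas:
  For a 2×2 Jordan block J_2(0): exp(t · J_2(0)) = e^(0t)·(I + t·N), where N is the 2×2 nilpotent shift.
  For a 1×1 block at λ = 0: exp(t · [0]) = [e^(0t)].

After assembling e^{tJ} and conjugating by P, we get:

e^{tM} =
  [1, -9*t, 0]
  [0, 1, 0]
  [0, 5*t, 1]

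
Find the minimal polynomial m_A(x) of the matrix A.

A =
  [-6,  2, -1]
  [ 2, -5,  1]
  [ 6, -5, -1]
x^3 + 12*x^2 + 48*x + 64

The characteristic polynomial is χ_A(x) = (x + 4)^3, so the eigenvalues are known. The minimal polynomial is
  m_A(x) = Π_λ (x − λ)^{k_λ}
where k_λ is the size of the *largest* Jordan block for λ (equivalently, the smallest k with (A − λI)^k v = 0 for every generalised eigenvector v of λ).

  λ = -4: largest Jordan block has size 3, contributing (x + 4)^3

So m_A(x) = (x + 4)^3 = x^3 + 12*x^2 + 48*x + 64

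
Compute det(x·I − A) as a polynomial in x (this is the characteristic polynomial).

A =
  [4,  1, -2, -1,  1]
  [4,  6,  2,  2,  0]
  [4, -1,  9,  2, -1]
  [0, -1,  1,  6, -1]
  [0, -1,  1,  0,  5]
x^5 - 30*x^4 + 360*x^3 - 2160*x^2 + 6480*x - 7776

Expanding det(x·I − A) (e.g. by cofactor expansion or by noting that A is similar to its Jordan form J, which has the same characteristic polynomial as A) gives
  χ_A(x) = x^5 - 30*x^4 + 360*x^3 - 2160*x^2 + 6480*x - 7776
which factors as (x - 6)^5. The eigenvalues (with algebraic multiplicities) are λ = 6 with multiplicity 5.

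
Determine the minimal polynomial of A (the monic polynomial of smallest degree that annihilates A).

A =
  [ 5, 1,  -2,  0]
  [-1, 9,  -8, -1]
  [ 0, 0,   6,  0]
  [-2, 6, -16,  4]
x^3 - 18*x^2 + 108*x - 216

The characteristic polynomial is χ_A(x) = (x - 6)^4, so the eigenvalues are known. The minimal polynomial is
  m_A(x) = Π_λ (x − λ)^{k_λ}
where k_λ is the size of the *largest* Jordan block for λ (equivalently, the smallest k with (A − λI)^k v = 0 for every generalised eigenvector v of λ).

  λ = 6: largest Jordan block has size 3, contributing (x − 6)^3

So m_A(x) = (x - 6)^3 = x^3 - 18*x^2 + 108*x - 216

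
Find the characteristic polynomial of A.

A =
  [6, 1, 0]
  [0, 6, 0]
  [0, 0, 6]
x^3 - 18*x^2 + 108*x - 216

Expanding det(x·I − A) (e.g. by cofactor expansion or by noting that A is similar to its Jordan form J, which has the same characteristic polynomial as A) gives
  χ_A(x) = x^3 - 18*x^2 + 108*x - 216
which factors as (x - 6)^3. The eigenvalues (with algebraic multiplicities) are λ = 6 with multiplicity 3.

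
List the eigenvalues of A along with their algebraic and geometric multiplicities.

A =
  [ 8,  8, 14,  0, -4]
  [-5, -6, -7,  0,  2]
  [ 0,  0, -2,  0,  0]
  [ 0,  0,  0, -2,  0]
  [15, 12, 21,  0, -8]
λ = -2: alg = 5, geom = 4

Step 1 — factor the characteristic polynomial to read off the algebraic multiplicities:
  χ_A(x) = (x + 2)^5

Step 2 — compute geometric multiplicities via the rank-nullity identity g(λ) = n − rank(A − λI):
  rank(A − (-2)·I) = 1, so dim ker(A − (-2)·I) = n − 1 = 4

Summary:
  λ = -2: algebraic multiplicity = 5, geometric multiplicity = 4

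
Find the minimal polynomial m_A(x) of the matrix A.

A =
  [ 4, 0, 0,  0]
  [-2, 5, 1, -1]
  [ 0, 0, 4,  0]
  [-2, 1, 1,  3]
x^2 - 8*x + 16

The characteristic polynomial is χ_A(x) = (x - 4)^4, so the eigenvalues are known. The minimal polynomial is
  m_A(x) = Π_λ (x − λ)^{k_λ}
where k_λ is the size of the *largest* Jordan block for λ (equivalently, the smallest k with (A − λI)^k v = 0 for every generalised eigenvector v of λ).

  λ = 4: largest Jordan block has size 2, contributing (x − 4)^2

So m_A(x) = (x - 4)^2 = x^2 - 8*x + 16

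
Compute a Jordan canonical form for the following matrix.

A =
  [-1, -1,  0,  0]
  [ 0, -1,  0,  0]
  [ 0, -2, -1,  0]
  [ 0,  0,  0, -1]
J_2(-1) ⊕ J_1(-1) ⊕ J_1(-1)

The characteristic polynomial is
  det(x·I − A) = x^4 + 4*x^3 + 6*x^2 + 4*x + 1 = (x + 1)^4

Eigenvalues and multiplicities (the geometric multiplicity of λ is n − rank(A − λI), which equals the number of Jordan blocks for λ):
  λ = -1: algebraic multiplicity = 4, geometric multiplicity = 3

Determining the block sizes for each eigenvalue:
  λ = -1: 3 blocks summing to 4 forces exactly one block of size 2 and the rest size 1 → block sizes [2, 1, 1]

Assembling the blocks gives a Jordan form
J =
  [-1,  1,  0,  0]
  [ 0, -1,  0,  0]
  [ 0,  0, -1,  0]
  [ 0,  0,  0, -1]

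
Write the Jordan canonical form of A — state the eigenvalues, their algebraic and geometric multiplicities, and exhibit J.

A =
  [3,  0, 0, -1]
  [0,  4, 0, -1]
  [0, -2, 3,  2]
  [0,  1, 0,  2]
J_3(3) ⊕ J_1(3)

The characteristic polynomial is
  det(x·I − A) = x^4 - 12*x^3 + 54*x^2 - 108*x + 81 = (x - 3)^4

Eigenvalues and multiplicities (the geometric multiplicity of λ is n − rank(A − λI), which equals the number of Jordan blocks for λ):
  λ = 3: algebraic multiplicity = 4, geometric multiplicity = 2

Determining the block sizes for each eigenvalue:
  λ = 3: with am = 4 and gm = 2, the partition is not yet determined (e.g. several partitions of 4 into 2 parts exist). Let N = A − (3)·I. Computing rank(N^1) = 2, rank(N^2) = 1, rank(N^3) = 0; the number of blocks of size ≥ j is rank(N^{j−1}) − rank(N^j), giving [2, 1, 1]. So we have 1 block(s) of size 3, 1 block(s) of size 1 → block sizes [3, 1]

Assembling the blocks gives a Jordan form
J =
  [3, 1, 0, 0]
  [0, 3, 1, 0]
  [0, 0, 3, 0]
  [0, 0, 0, 3]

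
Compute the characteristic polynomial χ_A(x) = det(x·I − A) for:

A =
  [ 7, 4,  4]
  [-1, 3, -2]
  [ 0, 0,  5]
x^3 - 15*x^2 + 75*x - 125

Expanding det(x·I − A) (e.g. by cofactor expansion or by noting that A is similar to its Jordan form J, which has the same characteristic polynomial as A) gives
  χ_A(x) = x^3 - 15*x^2 + 75*x - 125
which factors as (x - 5)^3. The eigenvalues (with algebraic multiplicities) are λ = 5 with multiplicity 3.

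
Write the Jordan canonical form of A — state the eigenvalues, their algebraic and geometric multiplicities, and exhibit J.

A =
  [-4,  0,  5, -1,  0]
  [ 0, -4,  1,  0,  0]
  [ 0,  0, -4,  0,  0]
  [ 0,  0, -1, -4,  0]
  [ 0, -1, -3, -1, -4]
J_3(-4) ⊕ J_2(-4)

The characteristic polynomial is
  det(x·I − A) = x^5 + 20*x^4 + 160*x^3 + 640*x^2 + 1280*x + 1024 = (x + 4)^5

Eigenvalues and multiplicities (the geometric multiplicity of λ is n − rank(A − λI), which equals the number of Jordan blocks for λ):
  λ = -4: algebraic multiplicity = 5, geometric multiplicity = 2

Determining the block sizes for each eigenvalue:
  λ = -4: with am = 5 and gm = 2, the partition is not yet determined (e.g. several partitions of 5 into 2 parts exist). Let N = A − (-4)·I. Computing rank(N^1) = 3, rank(N^2) = 1, rank(N^3) = 0; the number of blocks of size ≥ j is rank(N^{j−1}) − rank(N^j), giving [2, 2, 1]. So we have 1 block(s) of size 3, 1 block(s) of size 2 → block sizes [3, 2]

Assembling the blocks gives a Jordan form
J =
  [-4,  1,  0,  0,  0]
  [ 0, -4,  1,  0,  0]
  [ 0,  0, -4,  0,  0]
  [ 0,  0,  0, -4,  1]
  [ 0,  0,  0,  0, -4]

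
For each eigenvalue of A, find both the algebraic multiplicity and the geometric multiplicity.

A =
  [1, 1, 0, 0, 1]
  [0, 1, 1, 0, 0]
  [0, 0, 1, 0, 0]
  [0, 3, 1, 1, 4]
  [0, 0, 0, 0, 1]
λ = 1: alg = 5, geom = 2

Step 1 — factor the characteristic polynomial to read off the algebraic multiplicities:
  χ_A(x) = (x - 1)^5

Step 2 — compute geometric multiplicities via the rank-nullity identity g(λ) = n − rank(A − λI):
  rank(A − (1)·I) = 3, so dim ker(A − (1)·I) = n − 3 = 2

Summary:
  λ = 1: algebraic multiplicity = 5, geometric multiplicity = 2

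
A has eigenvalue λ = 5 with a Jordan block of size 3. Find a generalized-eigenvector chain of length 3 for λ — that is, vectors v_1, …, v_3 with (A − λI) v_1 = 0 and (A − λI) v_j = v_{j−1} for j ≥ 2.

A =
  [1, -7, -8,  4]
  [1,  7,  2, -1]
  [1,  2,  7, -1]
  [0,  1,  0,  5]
A Jordan chain for λ = 5 of length 3:
v_1 = (1, 0, 0, 1)ᵀ
v_2 = (-4, 1, 1, 0)ᵀ
v_3 = (1, 0, 0, 0)ᵀ

Let N = A − (5)·I. We want v_3 with N^3 v_3 = 0 but N^2 v_3 ≠ 0; then v_{j-1} := N · v_j for j = 3, …, 2.

Pick v_3 = (1, 0, 0, 0)ᵀ.
Then v_2 = N · v_3 = (-4, 1, 1, 0)ᵀ.
Then v_1 = N · v_2 = (1, 0, 0, 1)ᵀ.

Sanity check: (A − (5)·I) v_1 = (0, 0, 0, 0)ᵀ = 0. ✓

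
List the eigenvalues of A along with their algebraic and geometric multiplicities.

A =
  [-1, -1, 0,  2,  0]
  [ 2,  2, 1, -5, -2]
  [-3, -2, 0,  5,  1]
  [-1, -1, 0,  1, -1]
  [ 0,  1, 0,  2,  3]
λ = 1: alg = 5, geom = 2

Step 1 — factor the characteristic polynomial to read off the algebraic multiplicities:
  χ_A(x) = (x - 1)^5

Step 2 — compute geometric multiplicities via the rank-nullity identity g(λ) = n − rank(A − λI):
  rank(A − (1)·I) = 3, so dim ker(A − (1)·I) = n − 3 = 2

Summary:
  λ = 1: algebraic multiplicity = 5, geometric multiplicity = 2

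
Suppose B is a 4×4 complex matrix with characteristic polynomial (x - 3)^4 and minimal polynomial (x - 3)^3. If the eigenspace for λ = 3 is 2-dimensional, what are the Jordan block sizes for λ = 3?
Block sizes for λ = 3: [3, 1]

Step 1 — from the characteristic polynomial, algebraic multiplicity of λ = 3 is 4. From dim ker(B − (3)·I) = 2, there are exactly 2 Jordan blocks for λ = 3.
Step 2 — from the minimal polynomial, the factor (x − 3)^3 tells us the largest block for λ = 3 has size 3.
Step 3 — with total size 4, 2 blocks, and largest block 3, the block sizes (in nonincreasing order) are [3, 1].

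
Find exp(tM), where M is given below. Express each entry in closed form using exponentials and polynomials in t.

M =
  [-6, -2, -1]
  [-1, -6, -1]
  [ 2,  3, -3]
e^{tM} =
  [t^2*exp(-5*t)/2 - t*exp(-5*t) + exp(-5*t), t^2*exp(-5*t)/2 - 2*t*exp(-5*t), t^2*exp(-5*t)/2 - t*exp(-5*t)]
  [-t*exp(-5*t), -t*exp(-5*t) + exp(-5*t), -t*exp(-5*t)]
  [-t^2*exp(-5*t)/2 + 2*t*exp(-5*t), -t^2*exp(-5*t)/2 + 3*t*exp(-5*t), -t^2*exp(-5*t)/2 + 2*t*exp(-5*t) + exp(-5*t)]

Strategy: write M = P · J · P⁻¹ where J is a Jordan canonical form, so e^{tM} = P · e^{tJ} · P⁻¹, and e^{tJ} can be computed block-by-block.

M has Jordan form
J =
  [-5,  1,  0]
  [ 0, -5,  1]
  [ 0,  0, -5]
(up to reordering of blocks).

Per-block formulas:
  For a 3×3 Jordan block J_3(-5): exp(t · J_3(-5)) = e^(-5t)·(I + t·N + (t^2/2)·N^2), where N is the 3×3 nilpotent shift.

After assembling e^{tJ} and conjugating by P, we get:

e^{tM} =
  [t^2*exp(-5*t)/2 - t*exp(-5*t) + exp(-5*t), t^2*exp(-5*t)/2 - 2*t*exp(-5*t), t^2*exp(-5*t)/2 - t*exp(-5*t)]
  [-t*exp(-5*t), -t*exp(-5*t) + exp(-5*t), -t*exp(-5*t)]
  [-t^2*exp(-5*t)/2 + 2*t*exp(-5*t), -t^2*exp(-5*t)/2 + 3*t*exp(-5*t), -t^2*exp(-5*t)/2 + 2*t*exp(-5*t) + exp(-5*t)]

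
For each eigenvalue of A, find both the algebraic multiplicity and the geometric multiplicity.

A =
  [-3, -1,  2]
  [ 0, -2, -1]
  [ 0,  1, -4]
λ = -3: alg = 3, geom = 1

Step 1 — factor the characteristic polynomial to read off the algebraic multiplicities:
  χ_A(x) = (x + 3)^3

Step 2 — compute geometric multiplicities via the rank-nullity identity g(λ) = n − rank(A − λI):
  rank(A − (-3)·I) = 2, so dim ker(A − (-3)·I) = n − 2 = 1

Summary:
  λ = -3: algebraic multiplicity = 3, geometric multiplicity = 1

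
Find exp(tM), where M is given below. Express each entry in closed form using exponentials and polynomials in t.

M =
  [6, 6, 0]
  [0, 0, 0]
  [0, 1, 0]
e^{tM} =
  [exp(6*t), exp(6*t) - 1, 0]
  [0, 1, 0]
  [0, t, 1]

Strategy: write M = P · J · P⁻¹ where J is a Jordan canonical form, so e^{tM} = P · e^{tJ} · P⁻¹, and e^{tJ} can be computed block-by-block.

M has Jordan form
J =
  [0, 1, 0]
  [0, 0, 0]
  [0, 0, 6]
(up to reordering of blocks).

Per-block formulas:
  For a 1×1 block at λ = 6: exp(t · [6]) = [e^(6t)].
  For a 2×2 Jordan block J_2(0): exp(t · J_2(0)) = e^(0t)·(I + t·N), where N is the 2×2 nilpotent shift.

After assembling e^{tJ} and conjugating by P, we get:

e^{tM} =
  [exp(6*t), exp(6*t) - 1, 0]
  [0, 1, 0]
  [0, t, 1]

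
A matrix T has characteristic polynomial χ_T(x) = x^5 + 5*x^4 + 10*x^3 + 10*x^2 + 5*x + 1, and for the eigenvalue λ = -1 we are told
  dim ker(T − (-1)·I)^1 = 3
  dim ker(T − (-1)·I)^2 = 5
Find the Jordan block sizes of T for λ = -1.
Block sizes for λ = -1: [2, 2, 1]

From the dimensions of kernels of powers, the number of Jordan blocks of size at least j is d_j − d_{j−1} where d_j = dim ker(N^j) (with d_0 = 0). Computing the differences gives [3, 2].
The number of blocks of size exactly k is (#blocks of size ≥ k) − (#blocks of size ≥ k + 1), so the partition is: 1 block(s) of size 1, 2 block(s) of size 2.
In nonincreasing order the block sizes are [2, 2, 1].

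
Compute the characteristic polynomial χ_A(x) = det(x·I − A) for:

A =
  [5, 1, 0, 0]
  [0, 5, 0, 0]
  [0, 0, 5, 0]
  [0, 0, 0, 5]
x^4 - 20*x^3 + 150*x^2 - 500*x + 625

Expanding det(x·I − A) (e.g. by cofactor expansion or by noting that A is similar to its Jordan form J, which has the same characteristic polynomial as A) gives
  χ_A(x) = x^4 - 20*x^3 + 150*x^2 - 500*x + 625
which factors as (x - 5)^4. The eigenvalues (with algebraic multiplicities) are λ = 5 with multiplicity 4.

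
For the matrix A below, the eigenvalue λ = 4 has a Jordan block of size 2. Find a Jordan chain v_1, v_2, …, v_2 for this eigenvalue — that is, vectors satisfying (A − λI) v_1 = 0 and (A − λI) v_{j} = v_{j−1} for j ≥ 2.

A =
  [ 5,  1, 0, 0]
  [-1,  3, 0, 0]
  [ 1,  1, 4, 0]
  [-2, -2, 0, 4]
A Jordan chain for λ = 4 of length 2:
v_1 = (1, -1, 1, -2)ᵀ
v_2 = (1, 0, 0, 0)ᵀ

Let N = A − (4)·I. We want v_2 with N^2 v_2 = 0 but N^1 v_2 ≠ 0; then v_{j-1} := N · v_j for j = 2, …, 2.

Pick v_2 = (1, 0, 0, 0)ᵀ.
Then v_1 = N · v_2 = (1, -1, 1, -2)ᵀ.

Sanity check: (A − (4)·I) v_1 = (0, 0, 0, 0)ᵀ = 0. ✓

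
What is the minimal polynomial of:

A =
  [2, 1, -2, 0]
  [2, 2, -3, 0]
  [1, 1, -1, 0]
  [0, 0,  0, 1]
x^3 - 3*x^2 + 3*x - 1

The characteristic polynomial is χ_A(x) = (x - 1)^4, so the eigenvalues are known. The minimal polynomial is
  m_A(x) = Π_λ (x − λ)^{k_λ}
where k_λ is the size of the *largest* Jordan block for λ (equivalently, the smallest k with (A − λI)^k v = 0 for every generalised eigenvector v of λ).

  λ = 1: largest Jordan block has size 3, contributing (x − 1)^3

So m_A(x) = (x - 1)^3 = x^3 - 3*x^2 + 3*x - 1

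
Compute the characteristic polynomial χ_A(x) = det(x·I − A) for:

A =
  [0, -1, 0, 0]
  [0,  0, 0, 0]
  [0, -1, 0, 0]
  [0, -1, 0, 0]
x^4

Expanding det(x·I − A) (e.g. by cofactor expansion or by noting that A is similar to its Jordan form J, which has the same characteristic polynomial as A) gives
  χ_A(x) = x^4
which factors as x^4. The eigenvalues (with algebraic multiplicities) are λ = 0 with multiplicity 4.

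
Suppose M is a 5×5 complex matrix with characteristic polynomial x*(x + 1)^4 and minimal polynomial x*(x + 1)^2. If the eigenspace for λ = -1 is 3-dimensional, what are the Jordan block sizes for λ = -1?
Block sizes for λ = -1: [2, 1, 1]

Step 1 — from the characteristic polynomial, algebraic multiplicity of λ = -1 is 4. From dim ker(M − (-1)·I) = 3, there are exactly 3 Jordan blocks for λ = -1.
Step 2 — from the minimal polynomial, the factor (x + 1)^2 tells us the largest block for λ = -1 has size 2.
Step 3 — with total size 4, 3 blocks, and largest block 2, the block sizes (in nonincreasing order) are [2, 1, 1].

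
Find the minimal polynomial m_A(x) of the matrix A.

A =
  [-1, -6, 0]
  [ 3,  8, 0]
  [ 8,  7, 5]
x^3 - 12*x^2 + 45*x - 50

The characteristic polynomial is χ_A(x) = (x - 5)^2*(x - 2), so the eigenvalues are known. The minimal polynomial is
  m_A(x) = Π_λ (x − λ)^{k_λ}
where k_λ is the size of the *largest* Jordan block for λ (equivalently, the smallest k with (A − λI)^k v = 0 for every generalised eigenvector v of λ).

  λ = 2: largest Jordan block has size 1, contributing (x − 2)
  λ = 5: largest Jordan block has size 2, contributing (x − 5)^2

So m_A(x) = (x - 5)^2*(x - 2) = x^3 - 12*x^2 + 45*x - 50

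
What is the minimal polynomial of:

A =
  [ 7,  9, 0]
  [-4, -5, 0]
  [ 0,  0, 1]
x^2 - 2*x + 1

The characteristic polynomial is χ_A(x) = (x - 1)^3, so the eigenvalues are known. The minimal polynomial is
  m_A(x) = Π_λ (x − λ)^{k_λ}
where k_λ is the size of the *largest* Jordan block for λ (equivalently, the smallest k with (A − λI)^k v = 0 for every generalised eigenvector v of λ).

  λ = 1: largest Jordan block has size 2, contributing (x − 1)^2

So m_A(x) = (x - 1)^2 = x^2 - 2*x + 1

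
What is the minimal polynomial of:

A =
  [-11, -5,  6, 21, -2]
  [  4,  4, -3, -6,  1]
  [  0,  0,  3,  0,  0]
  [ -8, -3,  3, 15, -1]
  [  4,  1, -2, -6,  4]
x^3 - 9*x^2 + 27*x - 27

The characteristic polynomial is χ_A(x) = (x - 3)^5, so the eigenvalues are known. The minimal polynomial is
  m_A(x) = Π_λ (x − λ)^{k_λ}
where k_λ is the size of the *largest* Jordan block for λ (equivalently, the smallest k with (A − λI)^k v = 0 for every generalised eigenvector v of λ).

  λ = 3: largest Jordan block has size 3, contributing (x − 3)^3

So m_A(x) = (x - 3)^3 = x^3 - 9*x^2 + 27*x - 27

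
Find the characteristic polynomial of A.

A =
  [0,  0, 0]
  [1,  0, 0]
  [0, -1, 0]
x^3

Expanding det(x·I − A) (e.g. by cofactor expansion or by noting that A is similar to its Jordan form J, which has the same characteristic polynomial as A) gives
  χ_A(x) = x^3
which factors as x^3. The eigenvalues (with algebraic multiplicities) are λ = 0 with multiplicity 3.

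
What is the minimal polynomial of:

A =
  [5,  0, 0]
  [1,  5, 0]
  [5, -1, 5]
x^3 - 15*x^2 + 75*x - 125

The characteristic polynomial is χ_A(x) = (x - 5)^3, so the eigenvalues are known. The minimal polynomial is
  m_A(x) = Π_λ (x − λ)^{k_λ}
where k_λ is the size of the *largest* Jordan block for λ (equivalently, the smallest k with (A − λI)^k v = 0 for every generalised eigenvector v of λ).

  λ = 5: largest Jordan block has size 3, contributing (x − 5)^3

So m_A(x) = (x - 5)^3 = x^3 - 15*x^2 + 75*x - 125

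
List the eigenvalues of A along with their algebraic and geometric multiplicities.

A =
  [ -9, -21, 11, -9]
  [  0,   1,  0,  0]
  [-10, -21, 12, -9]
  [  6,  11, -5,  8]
λ = 1: alg = 2, geom = 2; λ = 5: alg = 2, geom = 1

Step 1 — factor the characteristic polynomial to read off the algebraic multiplicities:
  χ_A(x) = (x - 5)^2*(x - 1)^2

Step 2 — compute geometric multiplicities via the rank-nullity identity g(λ) = n − rank(A − λI):
  rank(A − (1)·I) = 2, so dim ker(A − (1)·I) = n − 2 = 2
  rank(A − (5)·I) = 3, so dim ker(A − (5)·I) = n − 3 = 1

Summary:
  λ = 1: algebraic multiplicity = 2, geometric multiplicity = 2
  λ = 5: algebraic multiplicity = 2, geometric multiplicity = 1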